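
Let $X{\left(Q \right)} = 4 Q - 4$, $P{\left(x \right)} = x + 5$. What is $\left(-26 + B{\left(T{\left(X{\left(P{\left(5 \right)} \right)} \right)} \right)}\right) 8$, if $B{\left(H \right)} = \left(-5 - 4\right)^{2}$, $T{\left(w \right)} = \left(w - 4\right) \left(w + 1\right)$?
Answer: $440$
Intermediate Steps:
$P{\left(x \right)} = 5 + x$
$X{\left(Q \right)} = -4 + 4 Q$
$T{\left(w \right)} = \left(1 + w\right) \left(-4 + w\right)$ ($T{\left(w \right)} = \left(-4 + w\right) \left(1 + w\right) = \left(1 + w\right) \left(-4 + w\right)$)
$B{\left(H \right)} = 81$ ($B{\left(H \right)} = \left(-9\right)^{2} = 81$)
$\left(-26 + B{\left(T{\left(X{\left(P{\left(5 \right)} \right)} \right)} \right)}\right) 8 = \left(-26 + 81\right) 8 = 55 \cdot 8 = 440$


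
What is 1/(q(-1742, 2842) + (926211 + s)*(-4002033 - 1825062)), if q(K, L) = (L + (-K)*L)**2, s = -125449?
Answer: 1/19872096156846 ≈ 5.0322e-14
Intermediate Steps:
q(K, L) = (L - K*L)**2
1/(q(-1742, 2842) + (926211 + s)*(-4002033 - 1825062)) = 1/(2842**2*(-1 - 1742)**2 + (926211 - 125449)*(-4002033 - 1825062)) = 1/(8076964*(-1743)**2 + 800762*(-5827095)) = 1/(8076964*3038049 - 4666116246390) = 1/(24538212403236 - 4666116246390) = 1/19872096156846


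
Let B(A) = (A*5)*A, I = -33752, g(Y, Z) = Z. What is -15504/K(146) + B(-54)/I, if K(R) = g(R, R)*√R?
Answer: -3645/8438 - 3876*√146/5329 ≈ -9.2205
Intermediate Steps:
K(R) = R^(3/2) (K(R) = R*√R = R^(3/2))
B(A) = 5*A² (B(A) = (5*A)*A = 5*A²)
-15504/K(146) + B(-54)/I = -15504*√146/21316 + (5*(-54)²)/(-33752) = -15504*√146/21316 + (5*2916)*(-1/33752) = -3876*√146/5329 + 14580*(-1/33752) = -3876*√146/5329 - 3645/8438 = -3645/8438 - 3876*√146/5329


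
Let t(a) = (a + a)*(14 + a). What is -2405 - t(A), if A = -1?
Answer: -2379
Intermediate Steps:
t(a) = 2*a*(14 + a) (t(a) = (2*a)*(14 + a) = 2*a*(14 + a))
-2405 - t(A) = -2405 - 2*(-1)*(14 - 1) = -2405 - 2*(-1)*13 = -2405 - 1*(-26) = -2405 + 26 = -2379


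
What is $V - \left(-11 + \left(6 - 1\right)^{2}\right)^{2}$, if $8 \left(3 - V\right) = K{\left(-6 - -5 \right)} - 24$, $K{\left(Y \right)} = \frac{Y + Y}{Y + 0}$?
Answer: $- \frac{761}{4} \approx -190.25$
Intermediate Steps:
$K{\left(Y \right)} = 2$ ($K{\left(Y \right)} = \frac{2 Y}{Y} = 2$)
$V = \frac{23}{4}$ ($V = 3 - \frac{2 - 24}{8} = 3 - - \frac{11}{4} = 3 + \frac{11}{4} = \frac{23}{4} \approx 5.75$)
$V - \left(-11 + \left(6 - 1\right)^{2}\right)^{2} = \frac{23}{4} - \left(-11 + \left(6 - 1\right)^{2}\right)^{2} = \frac{23}{4} - \left(-11 + 5^{2}\right)^{2} = \frac{23}{4} - \left(-11 + 25\right)^{2} = \frac{23}{4} - 14^{2} = \frac{23}{4} - 196 = - \frac{761}{4}$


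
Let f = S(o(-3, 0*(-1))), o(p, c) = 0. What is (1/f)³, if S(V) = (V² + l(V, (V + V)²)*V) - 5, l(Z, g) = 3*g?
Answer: -1/125 ≈ -0.0080000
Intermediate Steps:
S(V) = -5 + V² + 12*V³ (S(V) = (V² + (3*(V + V)²)*V) - 5 = (V² + (3*(2*V)²)*V) - 5 = (V² + (3*(4*V²))*V) - 5 = (V² + (12*V²)*V) - 5 = (V² + 12*V³) - 5 = -5 + V² + 12*V³)
f = -5 (f = -5 + 0² + 12*0³ = -5 + 0 + 12*0 = -5 + 0 + 0 = -5)
(1/f)³ = (1/(-5))³ = (-⅕)³ = -1/125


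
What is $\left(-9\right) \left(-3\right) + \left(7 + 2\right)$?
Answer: $36$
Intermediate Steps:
$\left(-9\right) \left(-3\right) + \left(7 + 2\right) = 27 + 9 = 36$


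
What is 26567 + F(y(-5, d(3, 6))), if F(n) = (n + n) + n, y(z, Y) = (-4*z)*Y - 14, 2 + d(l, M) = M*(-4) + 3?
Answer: 25145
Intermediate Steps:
d(l, M) = 1 - 4*M (d(l, M) = -2 + (M*(-4) + 3) = -2 + (-4*M + 3) = -2 + (3 - 4*M) = 1 - 4*M)
y(z, Y) = -14 - 4*Y*z (y(z, Y) = -4*Y*z - 14 = -14 - 4*Y*z)
F(n) = 3*n (F(n) = 2*n + n = 3*n)
26567 + F(y(-5, d(3, 6))) = 26567 + 3*(-14 - 4*(1 - 4*6)*(-5)) = 26567 + 3*(-14 - 4*(1 - 24)*(-5)) = 26567 + 3*(-14 - 4*(-23)*(-5)) = 26567 + 3*(-14 - 460) = 26567 + 3*(-474) = 26567 - 1422 = 25145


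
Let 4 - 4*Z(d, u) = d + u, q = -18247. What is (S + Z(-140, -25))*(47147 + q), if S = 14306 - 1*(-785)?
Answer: 437350925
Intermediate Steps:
Z(d, u) = 1 - d/4 - u/4 (Z(d, u) = 1 - (d + u)/4 = 1 + (-d/4 - u/4) = 1 - d/4 - u/4)
S = 15091 (S = 14306 + 785 = 15091)
(S + Z(-140, -25))*(47147 + q) = (15091 + (1 - ¼*(-140) - ¼*(-25)))*(47147 - 18247) = (15091 + (1 + 35 + 25/4))*28900 = (15091 + 169/4)*28900 = (60533/4)*28900 = 437350925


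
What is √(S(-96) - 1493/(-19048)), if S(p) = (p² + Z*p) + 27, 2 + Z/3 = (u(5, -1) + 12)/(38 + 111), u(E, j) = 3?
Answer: √19715045189041730/1419076 ≈ 98.945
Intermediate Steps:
Z = -849/149 (Z = -6 + 3*((3 + 12)/(38 + 111)) = -6 + 3*(15/149) = -6 + 45/149 = -849/149 ≈ -5.6980)
S(p) = 27 + p² - 849*p/149 (S(p) = (p² - 849*p/149) + 27 = 27 + p² - 849*p/149)
√(S(-96) - 1493/(-19048)) = √((27 + (-96)² - 849/149*(-96)) - 1493/(-19048)) = √((27 + 9216 + 81504/149) - 1493*(-1/19048)) = √(1458711/149 + 1493/19048) = √(27785749585/2838152) = √19715045189041730/1419076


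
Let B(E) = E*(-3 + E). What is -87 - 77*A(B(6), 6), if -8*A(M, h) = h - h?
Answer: -87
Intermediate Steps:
A(M, h) = 0 (A(M, h) = -(h - h)/8 = -1/8*0 = 0)
-87 - 77*A(B(6), 6) = -87 - 77*0 = -87 + 0 = -87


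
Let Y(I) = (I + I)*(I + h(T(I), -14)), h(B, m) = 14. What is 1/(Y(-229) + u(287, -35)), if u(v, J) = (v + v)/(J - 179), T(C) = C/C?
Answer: 107/10536003 ≈ 1.0156e-5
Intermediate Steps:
T(C) = 1
u(v, J) = 2*v/(-179 + J) (u(v, J) = (2*v)/(-179 + J) = 2*v/(-179 + J))
Y(I) = 2*I*(14 + I) (Y(I) = (I + I)*(I + 14) = (2*I)*(14 + I) = 2*I*(14 + I))
1/(Y(-229) + u(287, -35)) = 1/(2*(-229)*(14 - 229) + 2*287/(-179 - 35)) = 1/(2*(-229)*(-215) + 2*287/(-214)) = 1/(98470 + 2*287*(-1/214)) = 1/(98470 - 287/107) = 1/(10536003/107) = 107/10536003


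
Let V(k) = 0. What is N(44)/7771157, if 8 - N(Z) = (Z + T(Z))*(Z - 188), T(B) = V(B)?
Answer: 6344/7771157 ≈ 0.00081635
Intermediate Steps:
T(B) = 0
N(Z) = 8 - Z*(-188 + Z) (N(Z) = 8 - (Z + 0)*(Z - 188) = 8 - Z*(-188 + Z))
N(44)/7771157 = (8 - 1*44² + 188*44)/7771157 = (8 - 1*1936 + 8272)*(1/7771157) = (8 - 1936 + 8272)*(1/7771157) = 6344*(1/7771157) = 6344/7771157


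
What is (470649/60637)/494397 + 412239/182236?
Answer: 4119498685640545/1821069215669268 ≈ 2.2621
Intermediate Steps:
(470649/60637)/494397 + 412239/182236 = (470649*(1/60637))*(1/494397) + 412239*(1/182236) = (470649/60637)*(1/494397) + 412239/182236 = 156883/9992916963 + 412239/182236 = 4119498685640545/1821069215669268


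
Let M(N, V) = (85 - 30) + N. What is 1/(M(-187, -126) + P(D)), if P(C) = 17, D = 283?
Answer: -1/115 ≈ -0.0086956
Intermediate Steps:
M(N, V) = 55 + N
1/(M(-187, -126) + P(D)) = 1/((55 - 187) + 17) = 1/(-132 + 17) = 1/(-115) = -1/115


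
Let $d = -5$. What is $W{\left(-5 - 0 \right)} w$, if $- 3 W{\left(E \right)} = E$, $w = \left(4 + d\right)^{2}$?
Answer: $\frac{5}{3} \approx 1.6667$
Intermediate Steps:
$w = 1$ ($w = \left(4 - 5\right)^{2} = \left(-1\right)^{2} = 1$)
$W{\left(E \right)} = - \frac{E}{3}$
$W{\left(-5 - 0 \right)} w = - \frac{-5 - 0}{3} \cdot 1 = - \frac{-5 + 0}{3} \cdot 1 = \left(- \frac{1}{3}\right) \left(-5\right) 1 = \frac{5}{3} \cdot 1 = \frac{5}{3}$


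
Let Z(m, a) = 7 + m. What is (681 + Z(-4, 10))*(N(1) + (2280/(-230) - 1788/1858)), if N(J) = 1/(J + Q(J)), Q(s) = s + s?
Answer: -154072140/21367 ≈ -7210.8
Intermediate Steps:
Q(s) = 2*s
N(J) = 1/(3*J) (N(J) = 1/(J + 2*J) = 1/(3*J))
(681 + Z(-4, 10))*(N(1) + (2280/(-230) - 1788/1858)) = (681 + (7 - 4))*((⅓)/1 + (2280/(-230) - 1788/1858)) = (681 + 3)*((⅓)*1 + (2280*(-1/230) - 1788*1/1858)) = 684*(⅓ + (-228/23 - 894/929)) = 684*(⅓ - 232374/21367) = 684*(-675755/64101) = -154072140/21367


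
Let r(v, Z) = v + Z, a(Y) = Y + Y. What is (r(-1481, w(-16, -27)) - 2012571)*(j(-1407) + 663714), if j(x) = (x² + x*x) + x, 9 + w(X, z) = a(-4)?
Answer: -9308231360745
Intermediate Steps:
a(Y) = 2*Y
w(X, z) = -17 (w(X, z) = -9 + 2*(-4) = -9 - 8 = -17)
r(v, Z) = Z + v
j(x) = x + 2*x² (j(x) = (x² + x²) + x = 2*x² + x = x + 2*x²)
(r(-1481, w(-16, -27)) - 2012571)*(j(-1407) + 663714) = ((-17 - 1481) - 2012571)*(-1407*(1 + 2*(-1407)) + 663714) = (-1498 - 2012571)*(-1407*(1 - 2814) + 663714) = -2014069*(-1407*(-2813) + 663714) = -2014069*(3957891 + 663714) = -2014069*4621605 = -9308231360745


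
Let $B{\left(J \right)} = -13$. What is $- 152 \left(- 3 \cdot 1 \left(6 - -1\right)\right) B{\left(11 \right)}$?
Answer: $-41496$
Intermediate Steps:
$- 152 \left(- 3 \cdot 1 \left(6 - -1\right)\right) B{\left(11 \right)} = - 152 \left(- 3 \cdot 1 \left(6 - -1\right)\right) \left(-13\right) = - 152 \left(- 3 \left(6 + 1\right)\right) \left(-13\right) = - 152 \left(- 3 \cdot 7\right) \left(-13\right) = - 152 \left(\left(-1\right) 21\right) \left(-13\right) = \left(-152\right) \left(-21\right) \left(-13\right) = 3192 \left(-13\right) = -41496$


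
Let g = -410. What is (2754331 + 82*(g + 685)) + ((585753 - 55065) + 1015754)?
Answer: 4323323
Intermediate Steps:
(2754331 + 82*(g + 685)) + ((585753 - 55065) + 1015754) = (2754331 + 82*(-410 + 685)) + ((585753 - 55065) + 1015754) = (2754331 + 82*275) + (530688 + 1015754) = (2754331 + 22550) + 1546442 = 2776881 + 1546442 = 4323323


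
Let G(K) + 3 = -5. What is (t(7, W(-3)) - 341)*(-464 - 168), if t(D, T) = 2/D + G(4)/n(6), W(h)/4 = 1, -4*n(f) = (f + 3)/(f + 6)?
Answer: 3955688/21 ≈ 1.8837e+5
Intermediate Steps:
n(f) = -(3 + f)/(4*(6 + f)) (n(f) = -(f + 3)/(4*(f + 6)) = -(3 + f)/(4*(6 + f)))
G(K) = -8 (G(K) = -3 - 5 = -8)
W(h) = 4 (W(h) = 4*1 = 4)
t(D, T) = 128/3 + 2/D (t(D, T) = 2/D - 8*4*(6 + 6)/(-3 - 1*6) = 2/D - 8*48/(-3 - 6) = 2/D - 8/((¼)*(1/12)*(-9)) = 2/D - 8/(-3/16) = 2/D - 8*(-16/3) = 2/D + 128/3 = 128/3 + 2/D)
(t(7, W(-3)) - 341)*(-464 - 168) = ((128/3 + 2/7) - 341)*(-464 - 168) = ((128/3 + 2*(⅐)) - 341)*(-632) = ((128/3 + 2/7) - 341)*(-632) = (902/21 - 341)*(-632) = -6259/21*(-632) = 3955688/21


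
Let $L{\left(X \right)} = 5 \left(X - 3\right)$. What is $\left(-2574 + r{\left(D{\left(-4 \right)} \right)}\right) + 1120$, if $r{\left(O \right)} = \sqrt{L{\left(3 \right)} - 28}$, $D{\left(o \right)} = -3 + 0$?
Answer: $-1454 + 2 i \sqrt{7} \approx -1454.0 + 5.2915 i$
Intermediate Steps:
$D{\left(o \right)} = -3$
$L{\left(X \right)} = -15 + 5 X$ ($L{\left(X \right)} = 5 \left(-3 + X\right) = -15 + 5 X$)
$r{\left(O \right)} = 2 i \sqrt{7}$ ($r{\left(O \right)} = \sqrt{\left(-15 + 5 \cdot 3\right) - 28} = \sqrt{\left(-15 + 15\right) - 28} = \sqrt{0 - 28} = \sqrt{-28} = 2 i \sqrt{7}$)
$\left(-2574 + r{\left(D{\left(-4 \right)} \right)}\right) + 1120 = \left(-2574 + 2 i \sqrt{7}\right) + 1120 = -1454 + 2 i \sqrt{7}$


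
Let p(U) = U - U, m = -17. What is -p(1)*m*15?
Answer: 0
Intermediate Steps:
p(U) = 0
-p(1)*m*15 = -0*(-17)*15 = -0*15 = -1*0 = 0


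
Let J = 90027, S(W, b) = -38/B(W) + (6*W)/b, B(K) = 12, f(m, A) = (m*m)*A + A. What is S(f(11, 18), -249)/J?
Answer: -27929/44833446 ≈ -0.00062295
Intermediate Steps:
f(m, A) = A + A*m² (f(m, A) = m²*A + A = A*m² + A = A + A*m²)
S(W, b) = -19/6 + 6*W/b (S(W, b) = -38/12 + (6*W)/b = -38*1/12 + 6*W/b = -19/6 + 6*W/b)
S(f(11, 18), -249)/J = (-19/6 + 6*(18*(1 + 11²))/(-249))/90027 = (-19/6 + 6*(18*(1 + 121))*(-1/249))*(1/90027) = (-19/6 + 6*(18*122)*(-1/249))*(1/90027) = (-19/6 + 6*2196*(-1/249))*(1/90027) = (-19/6 - 4392/83)*(1/90027) = -27929/498*1/90027 = -27929/44833446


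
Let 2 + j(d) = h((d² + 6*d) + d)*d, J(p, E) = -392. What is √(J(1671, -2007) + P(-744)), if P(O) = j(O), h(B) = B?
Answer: I*√407956426 ≈ 20198.0*I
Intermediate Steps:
j(d) = -2 + d*(d² + 7*d) (j(d) = -2 + ((d² + 6*d) + d)*d = -2 + (d² + 7*d)*d = -2 + d*(d² + 7*d))
P(O) = -2 + O²*(7 + O)
√(J(1671, -2007) + P(-744)) = √(-392 + (-2 + (-744)²*(7 - 744))) = √(-392 + (-2 + 553536*(-737))) = √(-392 + (-2 - 407956032)) = √(-392 - 407956034) = √(-407956426) = I*√407956426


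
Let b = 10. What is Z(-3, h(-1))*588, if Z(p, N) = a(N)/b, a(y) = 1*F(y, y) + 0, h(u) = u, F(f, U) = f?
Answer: -294/5 ≈ -58.800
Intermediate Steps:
a(y) = y (a(y) = 1*y + 0 = y + 0 = y)
Z(p, N) = N/10
Z(-3, h(-1))*588 = ((1/10)*(-1))*588 = -1/10*588 = -294/5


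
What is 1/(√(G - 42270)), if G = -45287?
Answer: -I*√87557/87557 ≈ -0.0033795*I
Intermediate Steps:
1/(√(G - 42270)) = 1/(√(-45287 - 42270)) = 1/(√(-87557)) = 1/(I*√87557) = -I*√87557/87557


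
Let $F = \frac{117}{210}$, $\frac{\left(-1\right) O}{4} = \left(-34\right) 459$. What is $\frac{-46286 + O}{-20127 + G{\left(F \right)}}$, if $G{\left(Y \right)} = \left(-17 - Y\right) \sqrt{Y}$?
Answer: $- \frac{37136555806000}{46315971113267} + \frac{1388352140 \sqrt{2730}}{138947913339801} \approx -0.80129$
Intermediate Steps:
$O = 62424$ ($O = - 4 \left(\left(-34\right) 459\right) = \left(-4\right) \left(-15606\right) = 62424$)
$F = \frac{39}{70}$ ($F = 117 \cdot \frac{1}{210} = \frac{39}{70} \approx 0.55714$)
$G{\left(Y \right)} = \sqrt{Y} \left(-17 - Y\right)$
$\frac{-46286 + O}{-20127 + G{\left(F \right)}} = \frac{-46286 + 62424}{-20127 + \sqrt{\frac{39}{70}} \left(-17 - \frac{39}{70}\right)} = \frac{16138}{-20127 + \frac{\sqrt{2730}}{70} \left(-17 - \frac{39}{70}\right)} = \frac{16138}{-20127 + \frac{\sqrt{2730}}{70} \left(- \frac{1229}{70}\right)} = \frac{16138}{-20127 - \frac{1229 \sqrt{2730}}{4900}}$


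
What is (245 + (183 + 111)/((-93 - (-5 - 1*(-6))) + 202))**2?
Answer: 19882681/324 ≈ 61366.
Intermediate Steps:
(245 + (183 + 111)/((-93 - (-5 - 1*(-6))) + 202))**2 = (245 + 294/((-93 - (-5 + 6)) + 202))**2 = (245 + 294/((-93 - 1*1) + 202))**2 = (245 + 294/((-93 - 1) + 202))**2 = (245 + 294/(-94 + 202))**2 = (245 + 294/108)**2 = (245 + 294*(1/108))**2 = (245 + 49/18)**2 = (4459/18)**2 = 19882681/324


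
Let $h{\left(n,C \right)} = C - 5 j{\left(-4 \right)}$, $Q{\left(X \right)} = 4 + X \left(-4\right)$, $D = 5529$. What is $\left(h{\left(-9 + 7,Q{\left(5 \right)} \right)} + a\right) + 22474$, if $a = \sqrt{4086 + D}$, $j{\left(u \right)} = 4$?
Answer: $22438 + \sqrt{9615} \approx 22536.0$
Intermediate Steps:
$Q{\left(X \right)} = 4 - 4 X$
$h{\left(n,C \right)} = -20 + C$ ($h{\left(n,C \right)} = C - 20 = -20 + C$)
$a = \sqrt{9615}$ ($a = \sqrt{4086 + 5529} = \sqrt{9615} \approx 98.056$)
$\left(h{\left(-9 + 7,Q{\left(5 \right)} \right)} + a\right) + 22474 = \left(\left(-20 + \left(4 - 20\right)\right) + \sqrt{9615}\right) + 22474 = \left(\left(-20 - 16\right) + \sqrt{9615}\right) + 22474 = \left(-36 + \sqrt{9615}\right) + 22474 = 22438 + \sqrt{9615}$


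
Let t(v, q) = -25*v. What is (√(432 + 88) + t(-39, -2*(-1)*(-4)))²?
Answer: 951145 + 3900*√130 ≈ 9.9561e+5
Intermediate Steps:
(√(432 + 88) + t(-39, -2*(-1)*(-4)))² = (√(432 + 88) - 25*(-39))² = (√520 + 975)² = (2*√130 + 975)² = (975 + 2*√130)²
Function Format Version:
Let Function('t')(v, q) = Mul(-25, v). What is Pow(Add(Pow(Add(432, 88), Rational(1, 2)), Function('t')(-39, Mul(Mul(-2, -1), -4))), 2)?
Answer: Add(951145, Mul(3900, Pow(130, Rational(1, 2)))) ≈ 9.9561e+5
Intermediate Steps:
Pow(Add(Pow(Add(432, 88), Rational(1, 2)), Function('t')(-39, Mul(Mul(-2, -1), -4))), 2) = Pow(Add(Pow(Add(432, 88), Rational(1, 2)), Mul(-25, -39)), 2) = Pow(Add(Pow(520, Rational(1, 2)), 975), 2) = Pow(Add(Mul(2, Pow(130, Rational(1, 2))), 975), 2) = Pow(Add(975, Mul(2, Pow(130, Rational(1, 2)))), 2)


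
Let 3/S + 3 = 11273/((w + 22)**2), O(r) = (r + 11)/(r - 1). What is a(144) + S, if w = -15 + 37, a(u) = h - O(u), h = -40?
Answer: -31276331/781495 ≈ -40.021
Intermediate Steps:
O(r) = (11 + r)/(-1 + r)
a(u) = -40 - (11 + u)/(-1 + u)
w = 22
S = 5808/5465 (S = 3/(-3 + 11273/((22 + 22)**2)) = 3/(-3 + 11273/(44**2)) = 3/(-3 + 11273/1936) = 3/(5465/1936) = 3*(1936/5465) = 5808/5465 ≈ 1.0628)
a(144) + S = (29 - 41*144)/(-1 + 144) + 5808/5465 = (29 - 5904)/143 + 5808/5465 = (1/143)*(-5875) + 5808/5465 = -5875/143 + 5808/5465 = -31276331/781495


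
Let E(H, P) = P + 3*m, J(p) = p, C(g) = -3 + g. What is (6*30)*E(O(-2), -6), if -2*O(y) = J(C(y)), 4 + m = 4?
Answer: -1080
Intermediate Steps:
m = 0 (m = -4 + 4 = 0)
O(y) = 3/2 - y/2 (O(y) = -(-3 + y)/2 = 3/2 - y/2)
E(H, P) = P (E(H, P) = P + 3*0 = P + 0 = P)
(6*30)*E(O(-2), -6) = (6*30)*(-6) = 180*(-6) = -1080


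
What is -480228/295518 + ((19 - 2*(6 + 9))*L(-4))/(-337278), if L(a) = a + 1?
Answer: -8998893971/5537317778 ≈ -1.6251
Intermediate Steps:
L(a) = 1 + a
-480228/295518 + ((19 - 2*(6 + 9))*L(-4))/(-337278) = -480228/295518 + ((19 - 2*(6 + 9))*(1 - 4))/(-337278) = -480228*1/295518 + ((19 - 2*15)*(-3))*(-1/337278) = -80038/49253 + ((19 - 30)*(-3))*(-1/337278) = -80038/49253 - 11*(-3)*(-1/337278) = -80038/49253 + 33*(-1/337278) = -80038/49253 - 11/112426 = -8998893971/5537317778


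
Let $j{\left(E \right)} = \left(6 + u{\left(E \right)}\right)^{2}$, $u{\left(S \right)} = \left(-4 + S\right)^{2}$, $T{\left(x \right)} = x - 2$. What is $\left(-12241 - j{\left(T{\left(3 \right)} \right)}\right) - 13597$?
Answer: $-26063$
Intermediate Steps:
$T{\left(x \right)} = -2 + x$
$j{\left(E \right)} = \left(6 + \left(-4 + E\right)^{2}\right)^{2}$
$\left(-12241 - j{\left(T{\left(3 \right)} \right)}\right) - 13597 = \left(-12241 - \left(6 + \left(-4 + \left(-2 + 3\right)\right)^{2}\right)^{2}\right) - 13597 = \left(-12241 - \left(6 + \left(-4 + 1\right)^{2}\right)^{2}\right) - 13597 = \left(-12241 - \left(6 + \left(-3\right)^{2}\right)^{2}\right) - 13597 = \left(-12241 - \left(6 + 9\right)^{2}\right) - 13597 = \left(-12241 - 15^{2}\right) - 13597 = \left(-12241 - 225\right) - 13597 = -12466 - 13597 = -26063$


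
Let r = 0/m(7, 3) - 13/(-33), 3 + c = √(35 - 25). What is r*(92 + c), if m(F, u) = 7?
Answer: 1157/33 + 13*√10/33 ≈ 36.306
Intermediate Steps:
c = -3 + √10 (c = -3 + √(35 - 25) = -3 + √10 ≈ 0.16228)
r = 13/33 (r = 0/7 - 13/(-33) = 0*(⅐) - 13*(-1/33) = 0 + 13/33 = 13/33 ≈ 0.39394)
r*(92 + c) = 13*(92 + (-3 + √10))/33 = 13*(89 + √10)/33 = 1157/33 + 13*√10/33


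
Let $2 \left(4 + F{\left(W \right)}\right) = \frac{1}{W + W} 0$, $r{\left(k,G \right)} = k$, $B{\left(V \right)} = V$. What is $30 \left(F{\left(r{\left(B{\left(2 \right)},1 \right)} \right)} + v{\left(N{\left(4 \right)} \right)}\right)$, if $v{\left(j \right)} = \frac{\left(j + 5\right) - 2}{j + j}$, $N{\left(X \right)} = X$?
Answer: $- \frac{375}{4} \approx -93.75$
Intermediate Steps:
$v{\left(j \right)} = \frac{3 + j}{2 j}$ ($v{\left(j \right)} = \frac{\left(5 + j\right) - 2}{2 j} = \left(3 + j\right) \frac{1}{2 j} = \frac{3 + j}{2 j}$)
$F{\left(W \right)} = -4$ ($F{\left(W \right)} = -4 + \frac{\frac{1}{W + W} 0}{2} = -4 + \frac{\frac{1}{2 W} 0}{2} = -4 + \frac{1}{2} \cdot 0 = -4 + 0 = -4$)
$30 \left(F{\left(r{\left(B{\left(2 \right)},1 \right)} \right)} + v{\left(N{\left(4 \right)} \right)}\right) = 30 \left(-4 + \frac{3 + 4}{2 \cdot 4}\right) = 30 \left(-4 + \frac{1}{2} \cdot \frac{1}{4} \cdot 7\right) = 30 \left(-4 + \frac{7}{8}\right) = 30 \left(- \frac{25}{8}\right) = - \frac{375}{4}$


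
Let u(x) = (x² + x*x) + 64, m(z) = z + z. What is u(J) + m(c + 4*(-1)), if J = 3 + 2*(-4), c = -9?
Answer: 88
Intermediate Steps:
m(z) = 2*z
J = -5 (J = 3 - 8 = -5)
u(x) = 64 + 2*x² (u(x) = (x² + x²) + 64 = 2*x² + 64 = 64 + 2*x²)
u(J) + m(c + 4*(-1)) = (64 + 2*(-5)²) + 2*(-9 + 4*(-1)) = (64 + 2*25) + 2*(-9 - 4) = (64 + 50) + 2*(-13) = 114 - 26 = 88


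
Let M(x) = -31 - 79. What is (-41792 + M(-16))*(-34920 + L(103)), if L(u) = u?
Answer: 1458901934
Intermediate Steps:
M(x) = -110
(-41792 + M(-16))*(-34920 + L(103)) = (-41792 - 110)*(-34920 + 103) = -41902*(-34817) = 1458901934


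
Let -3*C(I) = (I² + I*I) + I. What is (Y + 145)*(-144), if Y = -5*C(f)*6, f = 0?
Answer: -20880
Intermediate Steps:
C(I) = -2*I²/3 - I/3 (C(I) = -((I² + I*I) + I)/3 = -((I² + I²) + I)/3 = -(2*I² + I)/3 = -(I + 2*I²)/3 = -2*I²/3 - I/3)
Y = 0 (Y = -(-5)*0*(1 + 2*0)/3*6 = -(-5)*0*(1 + 0)/3*6 = -(-5)*0/3*6 = -5*0*6 = 0*6 = 0)
(Y + 145)*(-144) = (0 + 145)*(-144) = 145*(-144) = -20880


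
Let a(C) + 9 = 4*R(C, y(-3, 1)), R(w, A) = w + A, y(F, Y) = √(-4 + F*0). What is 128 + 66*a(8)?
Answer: 1646 + 528*I ≈ 1646.0 + 528.0*I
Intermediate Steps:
y(F, Y) = 2*I (y(F, Y) = √(-4 + 0) = √(-4) = 2*I)
R(w, A) = A + w
a(C) = -9 + 4*C + 8*I (a(C) = -9 + 4*(2*I + C) = -9 + 4*(C + 2*I) = -9 + (4*C + 8*I) = -9 + 4*C + 8*I)
128 + 66*a(8) = 128 + 66*(-9 + 4*8 + 8*I) = 128 + 66*(-9 + 32 + 8*I) = 128 + 66*(23 + 8*I) = 128 + (1518 + 528*I) = 1646 + 528*I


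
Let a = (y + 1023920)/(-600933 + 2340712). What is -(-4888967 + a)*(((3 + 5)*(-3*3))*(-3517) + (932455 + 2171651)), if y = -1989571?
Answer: 28556519281417709520/1739779 ≈ 1.6414e+13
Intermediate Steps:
a = -965651/1739779 (a = (-1989571 + 1023920)/(-600933 + 2340712) = -965651/1739779 ≈ -0.55504)
-(-4888967 + a)*(((3 + 5)*(-3*3))*(-3517) + (932455 + 2171651)) = -(-4888967 - 965651/1739779)*(((3 + 5)*(-3*3))*(-3517) + (932455 + 2171651)) = -(-8505723083944)*((8*(-9))*(-3517) + 3104106)/1739779 = -(-8505723083944)*(-72*(-3517) + 3104106)/1739779 = -(-8505723083944)*(253224 + 3104106)/1739779 = -(-8505723083944)*3357330/1739779 = -1*(-28556519281417709520/1739779) = 28556519281417709520/1739779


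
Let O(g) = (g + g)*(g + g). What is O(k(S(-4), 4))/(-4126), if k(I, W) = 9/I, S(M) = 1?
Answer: -162/2063 ≈ -0.078526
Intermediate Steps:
O(g) = 4*g**2 (O(g) = (2*g)*(2*g) = 4*g**2)
O(k(S(-4), 4))/(-4126) = (4*(9/1)**2)/(-4126) = (4*(9*1)**2)*(-1/4126) = (4*9**2)*(-1/4126) = (4*81)*(-1/4126) = 324*(-1/4126) = -162/2063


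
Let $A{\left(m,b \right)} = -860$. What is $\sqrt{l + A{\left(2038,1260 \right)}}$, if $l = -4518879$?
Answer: $i \sqrt{4519739} \approx 2126.0 i$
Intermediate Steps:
$\sqrt{l + A{\left(2038,1260 \right)}} = \sqrt{-4518879 - 860} = \sqrt{-4519739} = i \sqrt{4519739}$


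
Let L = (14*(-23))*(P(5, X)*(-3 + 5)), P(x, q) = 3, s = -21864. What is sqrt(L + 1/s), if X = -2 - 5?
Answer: I*sqrt(230890667034)/10932 ≈ 43.955*I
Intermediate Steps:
X = -7
L = -1932 (L = (14*(-23))*(3*(-3 + 5)) = -966*2 = -322*6 = -1932)
sqrt(L + 1/s) = sqrt(-1932 + 1/(-21864)) = sqrt(-1932 - 1/21864) = sqrt(-42241249/21864) = I*sqrt(230890667034)/10932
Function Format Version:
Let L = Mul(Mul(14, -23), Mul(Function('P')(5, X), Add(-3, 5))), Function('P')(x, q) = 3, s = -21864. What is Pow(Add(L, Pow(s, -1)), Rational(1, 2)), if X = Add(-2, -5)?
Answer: Mul(Rational(1, 10932), I, Pow(230890667034, Rational(1, 2))) ≈ Mul(43.955, I)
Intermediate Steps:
X = -7
L = -1932 (L = Mul(Mul(14, -23), Mul(3, Add(-3, 5))) = Mul(-322, Mul(3, 2)) = Mul(-322, 6) = -1932)
Pow(Add(L, Pow(s, -1)), Rational(1, 2)) = Pow(Add(-1932, Pow(-21864, -1)), Rational(1, 2)) = Pow(Add(-1932, Rational(-1, 21864)), Rational(1, 2)) = Pow(Rational(-42241249, 21864), Rational(1, 2)) = Mul(Rational(1, 10932), I, Pow(230890667034, Rational(1, 2)))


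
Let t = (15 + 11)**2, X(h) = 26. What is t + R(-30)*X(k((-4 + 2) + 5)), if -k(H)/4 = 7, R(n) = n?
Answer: -104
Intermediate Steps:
k(H) = -28 (k(H) = -4*7 = -28)
t = 676 (t = 26**2 = 676)
t + R(-30)*X(k((-4 + 2) + 5)) = 676 - 30*26 = 676 - 780 = -104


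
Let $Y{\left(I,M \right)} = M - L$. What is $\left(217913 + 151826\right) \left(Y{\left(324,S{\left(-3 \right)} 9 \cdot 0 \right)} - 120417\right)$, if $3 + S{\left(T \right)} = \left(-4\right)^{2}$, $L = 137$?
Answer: $-44573515406$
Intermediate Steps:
$S{\left(T \right)} = 13$ ($S{\left(T \right)} = -3 + \left(-4\right)^{2} = -3 + 16 = 13$)
$Y{\left(I,M \right)} = -137 + M$ ($Y{\left(I,M \right)} = M - 137 = -137 + M$)
$\left(217913 + 151826\right) \left(Y{\left(324,S{\left(-3 \right)} 9 \cdot 0 \right)} - 120417\right) = \left(217913 + 151826\right) \left(\left(-137 + 13 \cdot 9 \cdot 0\right) - 120417\right) = 369739 \left(\left(-137 + 117 \cdot 0\right) - 120417\right) = 369739 \left(\left(-137 + 0\right) - 120417\right) = 369739 \left(-137 - 120417\right) = 369739 \left(-120554\right) = -44573515406$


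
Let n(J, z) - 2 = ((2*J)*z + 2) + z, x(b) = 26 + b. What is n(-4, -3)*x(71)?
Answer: 2425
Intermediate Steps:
n(J, z) = 4 + z + 2*J*z (n(J, z) = 2 + (((2*J)*z + 2) + z) = 2 + ((2*J*z + 2) + z) = 2 + ((2 + 2*J*z) + z) = 2 + (2 + z + 2*J*z) = 4 + z + 2*J*z)
n(-4, -3)*x(71) = (4 - 3 + 2*(-4)*(-3))*(26 + 71) = (4 - 3 + 24)*97 = 25*97 = 2425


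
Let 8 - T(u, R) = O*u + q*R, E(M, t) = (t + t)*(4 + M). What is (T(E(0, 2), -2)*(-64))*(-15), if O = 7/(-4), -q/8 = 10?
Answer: -119040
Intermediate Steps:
q = -80 (q = -8*10 = -80)
E(M, t) = 2*t*(4 + M) (E(M, t) = (2*t)*(4 + M) = 2*t*(4 + M))
O = -7/4 (O = 7*(-¼) = -7/4 ≈ -1.7500)
T(u, R) = 8 + 80*R + 7*u/4 (T(u, R) = 8 - (-7*u/4 - 80*R) = 8 - (-80*R - 7*u/4) = 8 + (80*R + 7*u/4) = 8 + 80*R + 7*u/4)
(T(E(0, 2), -2)*(-64))*(-15) = ((8 + 80*(-2) + 7*(2*2*(4 + 0))/4)*(-64))*(-15) = ((8 - 160 + 7*(2*2*4)/4)*(-64))*(-15) = ((8 - 160 + (7/4)*16)*(-64))*(-15) = ((8 - 160 + 28)*(-64))*(-15) = -124*(-64)*(-15) = 7936*(-15) = -119040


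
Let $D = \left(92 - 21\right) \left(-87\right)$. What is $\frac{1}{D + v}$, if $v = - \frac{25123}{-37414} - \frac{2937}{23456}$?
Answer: $- \frac{438791392}{2710174728299} \approx -0.00016191$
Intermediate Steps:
$v = \frac{239700085}{438791392}$ ($v = \left(-25123\right) \left(- \frac{1}{37414}\right) - \frac{2937}{23456} = \frac{25123}{37414} - \frac{2937}{23456} = \frac{239700085}{438791392} \approx 0.54627$)
$D = -6177$ ($D = 71 \left(-87\right) = -6177$)
$\frac{1}{D + v} = \frac{1}{-6177 + \frac{239700085}{438791392}} = \frac{1}{- \frac{2710174728299}{438791392}} = - \frac{438791392}{2710174728299}$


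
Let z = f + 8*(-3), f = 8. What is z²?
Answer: 256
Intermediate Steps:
z = -16 (z = 8 + 8*(-3) = 8 - 24 = -16)
z² = (-16)² = 256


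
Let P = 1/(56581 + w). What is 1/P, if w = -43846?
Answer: 12735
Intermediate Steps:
P = 1/12735 (P = 1/(56581 - 43846) = 1/12735 ≈ 7.8524e-5)
1/P = 1/(1/12735) = 12735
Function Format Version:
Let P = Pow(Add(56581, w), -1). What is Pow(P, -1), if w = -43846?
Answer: 12735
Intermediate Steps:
P = Rational(1, 12735) (P = Pow(Add(56581, -43846), -1) = Pow(12735, -1) = Rational(1, 12735) ≈ 7.8524e-5)
Pow(P, -1) = Pow(Rational(1, 12735), -1) = 12735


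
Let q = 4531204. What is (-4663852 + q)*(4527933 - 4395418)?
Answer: -17577849720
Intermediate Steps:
(-4663852 + q)*(4527933 - 4395418) = (-4663852 + 4531204)*(4527933 - 4395418) = -132648*132515 = -17577849720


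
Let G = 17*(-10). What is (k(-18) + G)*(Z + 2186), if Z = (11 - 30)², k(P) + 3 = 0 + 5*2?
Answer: -415161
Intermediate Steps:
k(P) = 7 (k(P) = -3 + (0 + 5*2) = -3 + (0 + 10) = -3 + 10 = 7)
Z = 361 (Z = (-19)² = 361)
G = -170
(k(-18) + G)*(Z + 2186) = (7 - 170)*(361 + 2186) = -163*2547 = -415161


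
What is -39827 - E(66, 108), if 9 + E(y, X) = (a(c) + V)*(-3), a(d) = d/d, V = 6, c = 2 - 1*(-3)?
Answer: -39797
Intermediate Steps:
c = 5 (c = 2 + 3 = 5)
a(d) = 1
E(y, X) = -30 (E(y, X) = -9 + (1 + 6)*(-3) = -9 + 7*(-3) = -9 - 21 = -30)
-39827 - E(66, 108) = -39827 - 1*(-30) = -39827 + 30 = -39797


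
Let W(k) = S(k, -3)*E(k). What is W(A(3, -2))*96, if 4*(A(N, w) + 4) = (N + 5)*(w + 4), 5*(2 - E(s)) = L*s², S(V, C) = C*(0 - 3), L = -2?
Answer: 1728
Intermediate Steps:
S(V, C) = -3*C (S(V, C) = C*(-3) = -3*C)
E(s) = 2 + 2*s²/5 (E(s) = 2 - (-2)*s²/5 = 2 + 2*s²/5)
A(N, w) = -4 + (4 + w)*(5 + N)/4 (A(N, w) = -4 + ((N + 5)*(w + 4))/4 = -4 + ((5 + N)*(4 + w))/4 = -4 + ((4 + w)*(5 + N))/4 = -4 + (4 + w)*(5 + N)/4)
W(k) = 18 + 18*k²/5 (W(k) = (-3*(-3))*(2 + 2*k²/5) = 9*(2 + 2*k²/5) = 18 + 18*k²/5)
W(A(3, -2))*96 = (18 + 18*(1 + 3 + (5/4)*(-2) + (¼)*3*(-2))²/5)*96 = (18 + 18*(1 + 3 - 5/2 - 3/2)²/5)*96 = (18 + (18/5)*0²)*96 = (18 + (18/5)*0)*96 = (18 + 0)*96 = 18*96 = 1728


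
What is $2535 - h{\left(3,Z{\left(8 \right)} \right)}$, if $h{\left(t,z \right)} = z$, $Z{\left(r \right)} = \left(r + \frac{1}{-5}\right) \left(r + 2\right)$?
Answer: $2457$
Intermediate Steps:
$Z{\left(r \right)} = \left(2 + r\right) \left(- \frac{1}{5} + r\right)$ ($Z{\left(r \right)} = \left(r - \frac{1}{5}\right) \left(2 + r\right) = \left(- \frac{1}{5} + r\right) \left(2 + r\right) = \left(2 + r\right) \left(- \frac{1}{5} + r\right)$)
$2535 - h{\left(3,Z{\left(8 \right)} \right)} = 2535 - \left(- \frac{2}{5} + 8^{2} + \frac{9}{5} \cdot 8\right) = 2535 - \left(- \frac{2}{5} + 64 + \frac{72}{5}\right) = 2535 - 78 = 2457$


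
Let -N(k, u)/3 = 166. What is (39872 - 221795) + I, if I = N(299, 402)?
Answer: -182421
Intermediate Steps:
N(k, u) = -498 (N(k, u) = -3*166 = -498)
I = -498
(39872 - 221795) + I = (39872 - 221795) - 498 = -181923 - 498 = -182421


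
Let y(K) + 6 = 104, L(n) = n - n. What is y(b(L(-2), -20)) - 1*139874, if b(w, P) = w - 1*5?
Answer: -139776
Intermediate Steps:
L(n) = 0
b(w, P) = -5 + w (b(w, P) = w - 5 = -5 + w)
y(K) = 98 (y(K) = -6 + 104 = 98)
y(b(L(-2), -20)) - 1*139874 = 98 - 1*139874 = 98 - 139874 = -139776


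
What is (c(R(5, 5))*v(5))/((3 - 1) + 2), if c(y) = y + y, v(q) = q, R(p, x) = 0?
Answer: 0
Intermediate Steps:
c(y) = 2*y
(c(R(5, 5))*v(5))/((3 - 1) + 2) = ((2*0)*5)/((3 - 1) + 2) = (0*5)/(2 + 2) = 0/4 = 0*(1/4) = 0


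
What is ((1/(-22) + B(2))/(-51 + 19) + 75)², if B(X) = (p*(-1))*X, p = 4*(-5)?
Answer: 2695790241/495616 ≈ 5439.3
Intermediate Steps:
p = -20
B(X) = 20*X (B(X) = (-20*(-1))*X = 20*X)
((1/(-22) + B(2))/(-51 + 19) + 75)² = ((1/(-22) + 20*2)/(-51 + 19) + 75)² = ((-1/22 + 40)/(-32) + 75)² = ((879/22)*(-1/32) + 75)² = (-879/704 + 75)² = (51921/704)² = 2695790241/495616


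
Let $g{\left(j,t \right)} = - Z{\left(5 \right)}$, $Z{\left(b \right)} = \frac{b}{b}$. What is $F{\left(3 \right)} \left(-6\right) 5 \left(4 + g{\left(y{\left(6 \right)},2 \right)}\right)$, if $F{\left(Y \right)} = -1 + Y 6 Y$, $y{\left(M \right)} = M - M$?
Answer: $-4770$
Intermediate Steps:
$Z{\left(b \right)} = 1$
$y{\left(M \right)} = 0$
$g{\left(j,t \right)} = -1$ ($g{\left(j,t \right)} = \left(-1\right) 1 = -1$)
$F{\left(Y \right)} = -1 + 6 Y^{2}$ ($F{\left(Y \right)} = -1 + 6 Y Y = -1 + 6 Y^{2}$)
$F{\left(3 \right)} \left(-6\right) 5 \left(4 + g{\left(y{\left(6 \right)},2 \right)}\right) = \left(-1 + 6 \cdot 3^{2}\right) \left(-6\right) 5 \left(4 - 1\right) = \left(-1 + 6 \cdot 9\right) \left(-6\right) 5 \cdot 3 = \left(-1 + 54\right) \left(-6\right) 15 = 53 \left(-6\right) 15 = \left(-318\right) 15 = -4770$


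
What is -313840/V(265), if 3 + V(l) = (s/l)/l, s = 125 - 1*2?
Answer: 2754926750/26319 ≈ 1.0467e+5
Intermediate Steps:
s = 123 (s = 125 - 2 = 123)
V(l) = -3 + 123/l² (V(l) = -3 + (123/l)/l = -3 + 123/l²)
-313840/V(265) = -313840/(-3 + 123/265²) = -313840/(-3 + 123*(1/70225)) = -313840/(-3 + 123/70225) = -313840/(-210552/70225) = -313840*(-70225/210552) = 2754926750/26319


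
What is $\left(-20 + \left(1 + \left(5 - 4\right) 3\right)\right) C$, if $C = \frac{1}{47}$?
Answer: $- \frac{16}{47} \approx -0.34043$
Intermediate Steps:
$C = \frac{1}{47} \approx 0.021277$
$\left(-20 + \left(1 + \left(5 - 4\right) 3\right)\right) C = \left(-20 + \left(1 + \left(5 - 4\right) 3\right)\right) \frac{1}{47} = \left(-20 + \left(1 + 1 \cdot 3\right)\right) \frac{1}{47} = \left(-20 + \left(1 + 3\right)\right) \frac{1}{47} = \left(-20 + 4\right) \frac{1}{47} = \left(-16\right) \frac{1}{47} = - \frac{16}{47}$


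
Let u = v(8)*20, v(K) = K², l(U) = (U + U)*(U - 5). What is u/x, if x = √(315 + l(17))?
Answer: 1280*√723/723 ≈ 47.604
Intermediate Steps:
l(U) = 2*U*(-5 + U) (l(U) = (2*U)*(-5 + U) = 2*U*(-5 + U))
u = 1280 (u = 8²*20 = 64*20 = 1280)
x = √723 (x = √(315 + 2*17*(-5 + 17)) = √(315 + 2*17*12) = √(315 + 408) = √723 ≈ 26.889)
u/x = 1280/(√723) = 1280*(√723/723) = 1280*√723/723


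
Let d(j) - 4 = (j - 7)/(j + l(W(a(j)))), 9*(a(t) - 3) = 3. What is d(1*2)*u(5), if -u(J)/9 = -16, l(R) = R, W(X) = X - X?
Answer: 216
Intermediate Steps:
a(t) = 10/3 (a(t) = 3 + (1/9)*3 = 3 + 1/3 = 10/3)
W(X) = 0
u(J) = 144 (u(J) = -9*(-16) = 144)
d(j) = 4 + (-7 + j)/j (d(j) = 4 + (j - 7)/(j + 0) = 4 + (-7 + j)/j)
d(1*2)*u(5) = (5 - 7/(1*2))*144 = (5 - 7/2)*144 = (3/2)*144 = 216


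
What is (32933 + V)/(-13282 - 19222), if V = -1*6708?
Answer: -26225/32504 ≈ -0.80682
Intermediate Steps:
V = -6708
(32933 + V)/(-13282 - 19222) = (32933 - 6708)/(-13282 - 19222) = 26225/(-32504) = 26225*(-1/32504) = -26225/32504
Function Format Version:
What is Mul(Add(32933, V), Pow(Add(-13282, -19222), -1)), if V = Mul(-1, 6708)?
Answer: Rational(-26225, 32504) ≈ -0.80682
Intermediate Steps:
V = -6708
Mul(Add(32933, V), Pow(Add(-13282, -19222), -1)) = Mul(Add(32933, -6708), Pow(Add(-13282, -19222), -1)) = Mul(26225, Pow(-32504, -1)) = Mul(26225, Rational(-1, 32504)) = Rational(-26225, 32504)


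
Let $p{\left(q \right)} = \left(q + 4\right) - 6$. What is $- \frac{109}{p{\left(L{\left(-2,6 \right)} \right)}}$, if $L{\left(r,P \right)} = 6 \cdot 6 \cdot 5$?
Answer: $- \frac{109}{178} \approx -0.61236$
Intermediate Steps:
$L{\left(r,P \right)} = 180$ ($L{\left(r,P \right)} = 36 \cdot 5 = 180$)
$p{\left(q \right)} = -2 + q$ ($p{\left(q \right)} = \left(4 + q\right) - 6 = -2 + q$)
$- \frac{109}{p{\left(L{\left(-2,6 \right)} \right)}} = - \frac{109}{-2 + 180} = - \frac{109}{178}$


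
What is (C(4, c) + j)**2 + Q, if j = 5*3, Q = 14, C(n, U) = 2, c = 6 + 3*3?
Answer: 303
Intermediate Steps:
c = 15 (c = 6 + 9 = 15)
j = 15
(C(4, c) + j)**2 + Q = (2 + 15)**2 + 14 = 17**2 + 14 = 289 + 14 = 303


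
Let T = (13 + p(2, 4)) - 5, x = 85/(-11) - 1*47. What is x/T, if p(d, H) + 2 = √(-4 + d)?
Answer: -1806/209 + 301*I*√2/209 ≈ -8.6411 + 2.0367*I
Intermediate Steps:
p(d, H) = -2 + √(-4 + d)
x = -602/11 (x = 85*(-1/11) - 47 = -85/11 - 47 = -602/11 ≈ -54.727)
T = 6 + I*√2 (T = (13 + (-2 + √(-4 + 2))) - 5 = (13 + (-2 + √(-2))) - 5 = (13 + (-2 + I*√2)) - 5 = (11 + I*√2) - 5 = 6 + I*√2 ≈ 6.0 + 1.4142*I)
x/T = -602/11/(6 + I*√2) = -602/(11*(6 + I*√2))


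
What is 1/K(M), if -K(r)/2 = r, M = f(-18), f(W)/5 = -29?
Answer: 1/290 ≈ 0.0034483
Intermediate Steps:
f(W) = -145 (f(W) = 5*(-29) = -145)
M = -145
K(r) = -2*r
1/K(M) = 1/(-2*(-145)) = 1/290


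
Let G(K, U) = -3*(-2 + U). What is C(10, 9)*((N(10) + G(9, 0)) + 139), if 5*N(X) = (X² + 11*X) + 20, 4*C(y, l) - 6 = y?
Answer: 764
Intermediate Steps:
C(y, l) = 3/2 + y/4
G(K, U) = 6 - 3*U
N(X) = 4 + X²/5 + 11*X/5 (N(X) = ((X² + 11*X) + 20)/5 = (20 + X² + 11*X)/5 = 4 + X²/5 + 11*X/5)
C(10, 9)*((N(10) + G(9, 0)) + 139) = (3/2 + (¼)*10)*(((4 + (⅕)*10² + (11/5)*10) + (6 - 3*0)) + 139) = (3/2 + 5/2)*(((4 + (⅕)*100 + 22) + (6 + 0)) + 139) = 4*(((4 + 20 + 22) + 6) + 139) = 4*((46 + 6) + 139) = 4*(52 + 139) = 4*191 = 764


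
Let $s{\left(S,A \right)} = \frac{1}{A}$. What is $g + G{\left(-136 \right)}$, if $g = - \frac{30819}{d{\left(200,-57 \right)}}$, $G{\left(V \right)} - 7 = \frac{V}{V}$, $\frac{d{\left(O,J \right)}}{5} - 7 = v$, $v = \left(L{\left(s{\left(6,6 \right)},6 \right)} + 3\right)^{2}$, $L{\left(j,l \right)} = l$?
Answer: $- \frac{27299}{440} \approx -62.043$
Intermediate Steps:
$v = 81$ ($v = \left(6 + 3\right)^{2} = 9^{2} = 81$)
$d{\left(O,J \right)} = 440$ ($d{\left(O,J \right)} = 35 + 5 \cdot 81 = 35 + 405 = 440$)
$G{\left(V \right)} = 8$ ($G{\left(V \right)} = 7 + \frac{V}{V} = 7 + 1 = 8$)
$g = - \frac{30819}{440} \approx -70.043$
$g + G{\left(-136 \right)} = - \frac{30819}{440} + 8 = - \frac{27299}{440}$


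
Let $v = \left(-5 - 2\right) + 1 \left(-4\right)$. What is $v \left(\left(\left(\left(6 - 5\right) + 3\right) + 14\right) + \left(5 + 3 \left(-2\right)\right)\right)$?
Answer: $-187$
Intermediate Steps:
$v = -11$ ($v = -7 - 4 = -11$)
$v \left(\left(\left(\left(6 - 5\right) + 3\right) + 14\right) + \left(5 + 3 \left(-2\right)\right)\right) = - 11 \left(\left(\left(\left(6 - 5\right) + 3\right) + 14\right) + \left(5 + 3 \left(-2\right)\right)\right) = - 11 \left(\left(\left(1 + 3\right) + 14\right) + \left(5 - 6\right)\right) = - 11 \left(\left(4 + 14\right) - 1\right) = - 11 \left(18 - 1\right) = \left(-11\right) 17 = -187$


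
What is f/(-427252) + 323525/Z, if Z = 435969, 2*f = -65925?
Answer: 305194662925/372537254376 ≈ 0.81923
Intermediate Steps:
f = -65925/2 (f = (½)*(-65925) = -65925/2 ≈ -32963.)
f/(-427252) + 323525/Z = -65925/2/(-427252) + 323525/435969 = -65925/2*(-1/427252) + 323525*(1/435969) = 65925/854504 + 323525/435969 = 305194662925/372537254376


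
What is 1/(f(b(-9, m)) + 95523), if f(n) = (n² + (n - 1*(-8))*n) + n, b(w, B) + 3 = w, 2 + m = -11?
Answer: 1/95703 ≈ 1.0449e-5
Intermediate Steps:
m = -13 (m = -2 - 11 = -13)
b(w, B) = -3 + w
f(n) = n + n² + n*(8 + n) (f(n) = (n² + (n + 8)*n) + n = (n² + (8 + n)*n) + n = (n² + n*(8 + n)) + n = n + n² + n*(8 + n))
1/(f(b(-9, m)) + 95523) = 1/((-3 - 9)*(9 + 2*(-3 - 9)) + 95523) = 1/(-12*(9 + 2*(-12)) + 95523) = 1/(-12*(9 - 24) + 95523) = 1/(-12*(-15) + 95523) = 1/(180 + 95523) = 1/95703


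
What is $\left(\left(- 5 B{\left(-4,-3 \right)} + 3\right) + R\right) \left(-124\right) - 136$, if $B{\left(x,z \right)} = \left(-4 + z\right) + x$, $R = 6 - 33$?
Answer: $-3980$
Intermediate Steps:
$R = -27$ ($R = 6 - 33 = -27$)
$B{\left(x,z \right)} = -4 + x + z$
$\left(\left(- 5 B{\left(-4,-3 \right)} + 3\right) + R\right) \left(-124\right) - 136 = \left(\left(- 5 \left(-4 - 4 - 3\right) + 3\right) - 27\right) \left(-124\right) - 136 = \left(\left(\left(-5\right) \left(-11\right) + 3\right) - 27\right) \left(-124\right) - 136 = \left(\left(55 + 3\right) - 27\right) \left(-124\right) - 136 = \left(58 - 27\right) \left(-124\right) - 136 = 31 \left(-124\right) - 136 = -3844 - 136 = -3980$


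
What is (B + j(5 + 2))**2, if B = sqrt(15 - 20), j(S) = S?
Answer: (7 + I*sqrt(5))**2 ≈ 44.0 + 31.305*I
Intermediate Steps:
B = I*sqrt(5) (B = sqrt(-5) = I*sqrt(5) ≈ 2.2361*I)
(B + j(5 + 2))**2 = (I*sqrt(5) + (5 + 2))**2 = (I*sqrt(5) + 7)**2 = (7 + I*sqrt(5))**2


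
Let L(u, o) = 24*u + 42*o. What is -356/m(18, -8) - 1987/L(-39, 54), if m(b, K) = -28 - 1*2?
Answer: 69097/6660 ≈ 10.375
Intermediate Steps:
m(b, K) = -30 (m(b, K) = -28 - 2 = -30)
-356/m(18, -8) - 1987/L(-39, 54) = -356/(-30) - 1987/(24*(-39) + 42*54) = -356*(-1/30) - 1987/(-936 + 2268) = 178/15 - 1987/1332 = 69097/6660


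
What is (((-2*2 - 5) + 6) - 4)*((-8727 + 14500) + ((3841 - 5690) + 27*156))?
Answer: -56952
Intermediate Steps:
(((-2*2 - 5) + 6) - 4)*((-8727 + 14500) + ((3841 - 5690) + 27*156)) = (((-4 - 5) + 6) - 4)*(5773 + (-1849 + 4212)) = ((-9 + 6) - 4)*(5773 + 2363) = (-3 - 4)*8136 = -7*8136 = -56952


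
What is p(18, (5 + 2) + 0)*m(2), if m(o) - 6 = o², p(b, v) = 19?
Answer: 190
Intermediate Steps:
m(o) = 6 + o²
p(18, (5 + 2) + 0)*m(2) = 19*(6 + 2²) = 19*(6 + 4) = 19*10 = 190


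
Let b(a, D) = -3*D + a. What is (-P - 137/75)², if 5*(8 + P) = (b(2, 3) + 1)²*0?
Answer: 214369/5625 ≈ 38.110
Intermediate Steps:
b(a, D) = a - 3*D
P = -8 (P = -8 + (((2 - 3*3) + 1)²*0)/5 = -8 + (((2 - 9) + 1)²*0)/5 = -8 + ((-7 + 1)²*0)/5 = -8 + ((-6)²*0)/5 = -8 + (36*0)/5 = -8 + (⅕)*0 = -8 + 0 = -8)
(-P - 137/75)² = (-1*(-8) - 137/75)² = (8 - 137*1/75)² = (8 - 137/75)² = (463/75)² = 214369/5625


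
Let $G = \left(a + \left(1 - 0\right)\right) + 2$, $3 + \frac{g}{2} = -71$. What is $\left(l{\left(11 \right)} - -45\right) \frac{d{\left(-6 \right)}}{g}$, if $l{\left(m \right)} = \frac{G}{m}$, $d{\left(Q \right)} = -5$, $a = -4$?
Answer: $\frac{1235}{814} \approx 1.5172$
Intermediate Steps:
$g = -148$ ($g = -6 + 2 \left(-71\right) = -6 - 142 = -148$)
$G = -1$ ($G = \left(-4 + \left(1 - 0\right)\right) + 2 = \left(-4 + \left(1 + 0\right)\right) + 2 = \left(-4 + 1\right) + 2 = -3 + 2 = -1$)
$l{\left(m \right)} = - \frac{1}{m}$
$\left(l{\left(11 \right)} - -45\right) \frac{d{\left(-6 \right)}}{g} = \left(- \frac{1}{11} - -45\right) \left(- \frac{5}{-148}\right) = \left(\left(-1\right) \frac{1}{11} + \left(-24 + 69\right)\right) \left(\left(-5\right) \left(- \frac{1}{148}\right)\right) = \left(- \frac{1}{11} + 45\right) \frac{5}{148} = \frac{494}{11} \cdot \frac{5}{148} = \frac{1235}{814}$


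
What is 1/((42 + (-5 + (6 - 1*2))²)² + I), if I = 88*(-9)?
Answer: 1/1057 ≈ 0.00094607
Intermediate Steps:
I = -792
1/((42 + (-5 + (6 - 1*2))²)² + I) = 1/((42 + (-5 + (6 - 1*2))²)² - 792) = 1/((42 + (-5 + (6 - 2))²)² - 792) = 1/((42 + (-5 + 4)²)² - 792) = 1/((42 + (-1)²)² - 792) = 1/((42 + 1)² - 792) = 1/(43² - 792) = 1/(1849 - 792) = 1/1057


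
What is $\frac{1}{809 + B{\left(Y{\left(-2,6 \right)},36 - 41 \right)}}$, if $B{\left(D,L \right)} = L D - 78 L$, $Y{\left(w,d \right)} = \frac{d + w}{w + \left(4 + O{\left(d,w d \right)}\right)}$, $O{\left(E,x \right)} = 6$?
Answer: $\frac{2}{2393} \approx 0.00083577$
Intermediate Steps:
$Y{\left(w,d \right)} = \frac{d + w}{10 + w}$ ($Y{\left(w,d \right)} = \frac{d + w}{w + \left(4 + 6\right)} = \frac{d + w}{w + 10} = \frac{d + w}{10 + w}$)
$B{\left(D,L \right)} = - 78 L + D L$ ($B{\left(D,L \right)} = D L - 78 L = - 78 L + D L$)
$\frac{1}{809 + B{\left(Y{\left(-2,6 \right)},36 - 41 \right)}} = \frac{1}{809 + \left(36 - 41\right) \left(-78 + \frac{6 - 2}{10 - 2}\right)} = \frac{1}{809 - 5 \left(-78 + \frac{1}{8} \cdot 4\right)} = \frac{1}{809 - 5 \left(-78 + \frac{1}{2}\right)} = \frac{1}{809 - - \frac{775}{2}} = \frac{1}{809 + \frac{775}{2}} = \frac{1}{\frac{2393}{2}} = \frac{2}{2393}$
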